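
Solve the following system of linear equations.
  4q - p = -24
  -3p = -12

p = 4, q = -5

From equation 1: p = 24 + 4·q.
Substitute into equation 2 and solve: q = -5.
Then p = 4.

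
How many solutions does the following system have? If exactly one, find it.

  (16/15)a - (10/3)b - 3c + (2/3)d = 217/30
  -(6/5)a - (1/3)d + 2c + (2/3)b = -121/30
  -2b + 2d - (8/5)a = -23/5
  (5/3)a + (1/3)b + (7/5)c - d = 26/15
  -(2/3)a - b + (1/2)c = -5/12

a = 1, b = -1, c = -3/2, d = -5/2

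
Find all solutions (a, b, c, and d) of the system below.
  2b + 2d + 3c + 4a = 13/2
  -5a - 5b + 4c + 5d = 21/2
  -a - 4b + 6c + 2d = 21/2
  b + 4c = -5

Row-reduce the augmented matrix:
R1 ← R1 / (4).
R2 ← R2 + 5·R1.
R3 ← R3 + 1·R1.
R2 ← R2 / (-5/2).
R1 ← R1 − 1/2·R2.
R3 ← R3 + 7/2·R2.
R4 ← R4 − 1·R2.
R3 ← R3 / (-41/10).
R1 ← R1 − 23/10·R3.
R2 ← R2 + 31/10·R3.
R4 ← R4 − 71/10·R3.
R4 ← R4 / (-445/41).
R1 ← R1 + 102/41·R4.
R2 ← R2 − 125/41·R4.
R3 ← R3 − 80/41·R4.
Reading off the reduced rows gives a = 5/2, b = -3, c = -1/2, d = 2.

a = 5/2, b = -3, c = -1/2, d = 2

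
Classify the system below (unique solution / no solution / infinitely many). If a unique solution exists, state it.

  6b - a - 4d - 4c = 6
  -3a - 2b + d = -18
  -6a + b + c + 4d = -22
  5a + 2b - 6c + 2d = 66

a = 6, b = 2, c = -4, d = 4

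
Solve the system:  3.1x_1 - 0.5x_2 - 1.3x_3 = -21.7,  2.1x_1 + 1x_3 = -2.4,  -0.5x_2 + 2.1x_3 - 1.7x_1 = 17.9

x_1 = -4, x_2 = 3, x_3 = 6

Row-reduce the augmented matrix:
R1 ← R1 / (31/10).
R2 ← R2 − 21/10·R1.
R3 ← R3 + 17/10·R1.
R2 ← R2 / (21/62).
R1 ← R1 + 5/31·R2.
R3 ← R3 + 24/31·R2.
R3 ← R3 / (199/35).
R1 ← R1 − 10/21·R3.
R2 ← R2 − 583/105·R3.
Reading off the reduced rows gives x_1 = -4, x_2 = 3, x_3 = 6.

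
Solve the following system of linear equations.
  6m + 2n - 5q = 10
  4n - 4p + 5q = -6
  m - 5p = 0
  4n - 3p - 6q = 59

m = -5, n = 5, p = -1, q = -6

Row-reduce the augmented matrix:
R1 ← R1 / (6).
R3 ← R3 − 1·R1.
R2 ← R2 / (4).
R1 ← R1 − 1/3·R2.
R3 ← R3 + 1/3·R2.
R4 ← R4 − 4·R2.
R3 ← R3 / (-16/3).
R1 ← R1 − 1/3·R3.
R2 ← R2 + 1·R3.
R4 ← R4 − 1·R3.
R4 ← R4 / (-689/64).
R1 ← R1 + 75/64·R4.
R2 ← R2 − 65/64·R4.
R3 ← R3 + 15/64·R4.
Reading off the reduced rows gives m = -5, n = 5, p = -1, q = -6.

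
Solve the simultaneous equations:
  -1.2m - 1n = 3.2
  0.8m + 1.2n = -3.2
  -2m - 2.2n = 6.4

Row-reduce the augmented matrix:
R1 ← R1 / (-6/5).
R2 ← R2 − 4/5·R1.
R3 ← R3 + 2·R1.
R2 ← R2 / (8/15).
R1 ← R1 − 5/6·R2.
R3 ← R3 + 8/15·R2.
R3 reduces to 0 = 0, so the extra equation is consistent.
Reading off the reduced rows gives m = -1, n = -2.

m = -1, n = -2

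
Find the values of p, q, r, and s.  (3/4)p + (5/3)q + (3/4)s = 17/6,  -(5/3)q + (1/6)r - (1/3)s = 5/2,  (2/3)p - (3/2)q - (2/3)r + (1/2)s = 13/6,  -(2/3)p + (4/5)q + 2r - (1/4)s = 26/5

p = 6, q = -1, r = 5, s = 0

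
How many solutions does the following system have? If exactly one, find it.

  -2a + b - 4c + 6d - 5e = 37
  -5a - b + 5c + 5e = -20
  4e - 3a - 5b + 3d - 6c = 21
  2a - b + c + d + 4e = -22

infinitely many solutions

Row-reduce:
R1 ← R1 / (-2).
R2 ← R2 + 5·R1.
R3 ← R3 + 3·R1.
R4 ← R4 − 2·R1.
R2 ← R2 / (-7/2).
R1 ← R1 + 1/2·R2.
R3 ← R3 + 13/2·R2.
R3 ← R3 / (-195/7).
R1 ← R1 + 1/7·R3.
R2 ← R2 + 30/7·R3.
R4 ← R4 + 3·R3.
R4 ← R4 / (302/65).
R1 ← R1 + 63/65·R4.
R2 ← R2 − 12/13·R4.
R3 ← R3 + 51/65·R4.
Rank is 4 with 5 unknowns, leaving e free.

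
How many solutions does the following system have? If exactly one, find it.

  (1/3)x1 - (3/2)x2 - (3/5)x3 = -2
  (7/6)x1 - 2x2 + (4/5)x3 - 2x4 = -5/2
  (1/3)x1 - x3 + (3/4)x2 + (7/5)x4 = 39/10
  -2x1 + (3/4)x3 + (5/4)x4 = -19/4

x1 = 3, x2 = 2, x3 = 0, x4 = 1

Row-reduce the augmented matrix:
R1 ← R1 / (1/3).
R2 ← R2 − 7/6·R1.
R3 ← R3 − 1/3·R1.
R4 ← R4 + 2·R1.
R2 ← R2 / (13/4).
R1 ← R1 + 9/2·R2.
R3 ← R3 − 9/4·R2.
R4 ← R4 + 9·R2.
R3 ← R3 / (-313/130).
R1 ← R1 − 144/65·R3.
R2 ← R2 − 58/65·R3.
R4 ← R4 − 1347/260·R3.
R4 ← R4 / (10663/6260).
R1 ← R1 + 324/1565·R4.
R2 ← R2 − 652/1565·R4.
R3 ← R3 + 362/313·R4.
Reading off the reduced rows gives x1 = 3, x2 = 2, x3 = 0, x4 = 1.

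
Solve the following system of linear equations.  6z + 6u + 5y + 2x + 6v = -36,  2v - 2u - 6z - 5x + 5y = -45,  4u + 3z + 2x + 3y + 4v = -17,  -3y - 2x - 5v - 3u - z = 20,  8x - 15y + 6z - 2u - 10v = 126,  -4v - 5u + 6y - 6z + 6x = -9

x = 3, y = -6, z = -3, u = 5, v = -4

Row-reduce the augmented matrix:
R1 ← R1 / (2).
R2 ← R2 + 5·R1.
R3 ← R3 − 2·R1.
R4 ← R4 + 2·R1.
R5 ← R5 − 8·R1.
R6 ← R6 − 6·R1.
R2 ← R2 / (35/2).
R1 ← R1 − 5/2·R2.
R3 ← R3 + 2·R2.
R4 ← R4 − 2·R2.
R5 ← R5 + 35·R2.
R6 ← R6 + 9·R2.
R3 ← R3 / (-69/35).
R1 ← R1 − 12/7·R3.
R2 ← R2 − 18/35·R3.
R4 ← R4 − 139/35·R3.
R6 ← R6 + 678/35·R3.
R4 ← R4 / (11/23).
R1 ← R1 − 16/23·R4.
R2 ← R2 − 14/23·R4.
R3 ← R3 − 6/23·R4.
R6 ← R6 + 259/23·R4.
Swap R5 and R6.
R5 ← R5 / (-1241/33).
R1 ← R1 − 68/33·R5.
R2 ← R2 − 76/33·R5.
R3 ← R3 − 20/33·R5.
R4 ← R4 + 73/33·R5.
R6 reduces to 0 = 0, so the extra equation is consistent.
Reading off the reduced rows gives x = 3, y = -6, z = -3, u = 5, v = -4.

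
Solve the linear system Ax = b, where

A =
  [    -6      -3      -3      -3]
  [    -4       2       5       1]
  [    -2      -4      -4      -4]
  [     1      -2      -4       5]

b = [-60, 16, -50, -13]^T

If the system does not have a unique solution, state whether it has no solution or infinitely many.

x_1 = 5, x_2 = 2, x_3 = 6, x_4 = 2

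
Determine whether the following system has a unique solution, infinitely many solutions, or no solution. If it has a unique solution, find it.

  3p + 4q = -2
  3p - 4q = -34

p = -6, q = 4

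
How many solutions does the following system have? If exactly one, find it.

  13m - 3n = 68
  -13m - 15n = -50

m = 5, n = -1

Row-reduce the augmented matrix:
R1 ← R1 / (13).
R2 ← R2 + 13·R1.
R2 ← R2 / (-18).
R1 ← R1 + 3/13·R2.
Reading off the reduced rows gives m = 5, n = -1.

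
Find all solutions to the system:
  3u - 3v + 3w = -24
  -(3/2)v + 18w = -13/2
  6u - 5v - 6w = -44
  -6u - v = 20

Row-reduce:
R1 ← R1 / (3).
R3 ← R3 − 6·R1.
R4 ← R4 + 6·R1.
R2 ← R2 / (-3/2).
R1 ← R1 + 1·R2.
R3 ← R3 − 1·R2.
R4 ← R4 + 7·R2.
Swap R3 and R4.
R3 ← R3 / (-78).
R1 ← R1 + 11·R3.
R2 ← R2 + 12·R3.
Row 4 reduces to 0 = -1/3, a contradiction. The system is inconsistent.

no solution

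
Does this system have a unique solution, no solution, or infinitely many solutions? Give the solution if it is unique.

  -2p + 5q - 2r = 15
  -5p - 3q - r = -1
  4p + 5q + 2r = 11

p = -2, q = 3, r = 2

Row-reduce the augmented matrix:
R1 ← R1 / (-2).
R2 ← R2 + 5·R1.
R3 ← R3 − 4·R1.
R2 ← R2 / (-31/2).
R1 ← R1 + 5/2·R2.
R3 ← R3 − 15·R2.
R3 ← R3 / (58/31).
R1 ← R1 − 11/31·R3.
R2 ← R2 + 8/31·R3.
Reading off the reduced rows gives p = -2, q = 3, r = 2.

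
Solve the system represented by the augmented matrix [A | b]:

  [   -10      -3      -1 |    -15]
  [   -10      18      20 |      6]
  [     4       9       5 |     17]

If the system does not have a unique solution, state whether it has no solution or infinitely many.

x_1 = 1, x_2 = 2, x_3 = -1

Row-reduce the augmented matrix:
R1 ← R1 / (-10).
R2 ← R2 + 10·R1.
R3 ← R3 − 4·R1.
R2 ← R2 / (21).
R1 ← R1 − 3/10·R2.
R3 ← R3 − 39/5·R2.
R3 ← R3 / (-16/5).
R1 ← R1 + 1/5·R3.
R2 ← R2 − 1·R3.
Reading off the reduced rows gives x_1 = 1, x_2 = 2, x_3 = -1.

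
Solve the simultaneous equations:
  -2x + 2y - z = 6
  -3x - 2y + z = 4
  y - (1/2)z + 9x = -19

Row-reduce:
R1 ← R1 / (-2).
R2 ← R2 + 3·R1.
R3 ← R3 − 9·R1.
R2 ← R2 / (-5).
R1 ← R1 + 1·R2.
R3 ← R3 − 10·R2.
Row 3 reduces to 0 = -2, a contradiction. The system is inconsistent.

no solution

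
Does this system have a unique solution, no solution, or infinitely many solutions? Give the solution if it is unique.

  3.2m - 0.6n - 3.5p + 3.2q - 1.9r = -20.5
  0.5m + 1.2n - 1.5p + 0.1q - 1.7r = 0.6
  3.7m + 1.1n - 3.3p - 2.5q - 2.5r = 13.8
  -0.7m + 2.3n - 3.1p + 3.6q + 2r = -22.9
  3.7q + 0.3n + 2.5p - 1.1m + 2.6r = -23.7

Row-reduce the augmented matrix:
R1 ← R1 / (16/5).
R2 ← R2 − 1/2·R1.
R3 ← R3 − 37/10·R1.
R4 ← R4 + 7/10·R1.
R5 ← R5 + 11/10·R1.
R2 ← R2 / (207/160).
R1 ← R1 + 3/16·R2.
R3 ← R3 − 287/160·R2.
R4 ← R4 − 347/160·R2.
R5 ← R5 − 3/32·R2.
R3 ← R3 / (8563/4140).
R1 ← R1 + 85/69·R3.
R2 ← R2 + 305/414·R3.
R4 ← R4 + 9389/4140·R3.
R5 ← R5 − 377/276·R3.
R4 ← R4 / (-104421/85630).
R1 ← R1 + 20725/8563·R4.
R2 ← R2 + 19866/8563·R4.
R3 ← R3 + 23372/8563·R4.
R5 ← R5 − 366377/42815·R4.
R5 ← R5 / (43045883/1044210).
R1 ← R1 + 1170125/104421·R5.
R2 ← R2 + 397304/34807·R5.
R3 ← R3 + 1257979/104421·R5.
R4 ← R4 + 491273/104421·R5.
Reading off the reduced rows gives m = -1, n = 0, p = 0, q = -6, r = -1.

m = -1, n = 0, p = 0, q = -6, r = -1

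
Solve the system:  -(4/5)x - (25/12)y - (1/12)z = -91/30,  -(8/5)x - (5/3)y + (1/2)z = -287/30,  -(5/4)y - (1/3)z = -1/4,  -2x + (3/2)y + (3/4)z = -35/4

no solution

Row-reduce:
R1 ← R1 / (-4/5).
R2 ← R2 + 8/5·R1.
R4 ← R4 + 2·R1.
R2 ← R2 / (5/2).
R1 ← R1 − 125/48·R2.
R3 ← R3 + 5/4·R2.
R4 ← R4 − 161/24·R2.
Swap R3 and R4.
R3 ← R3 / (-299/360).
R1 ← R1 + 85/144·R3.
R2 ← R2 − 4/15·R3.
Row 4 reduces to 0 = -2, a contradiction. The system is inconsistent.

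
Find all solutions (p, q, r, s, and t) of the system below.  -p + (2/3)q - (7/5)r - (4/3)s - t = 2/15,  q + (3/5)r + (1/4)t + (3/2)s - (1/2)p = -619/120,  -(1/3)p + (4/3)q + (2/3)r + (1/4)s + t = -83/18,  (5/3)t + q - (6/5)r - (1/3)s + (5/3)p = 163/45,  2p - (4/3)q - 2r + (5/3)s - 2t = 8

p = 3/2, q = -7/3, r = -2, s = -2/3, t = 1/2

Row-reduce the augmented matrix:
R1 ← R1 / (-1).
R2 ← R2 + 1/2·R1.
R3 ← R3 + 1/3·R1.
R4 ← R4 − 5/3·R1.
R5 ← R5 − 2·R1.
R2 ← R2 / (2/3).
R1 ← R1 + 2/3·R2.
R3 ← R3 − 10/9·R2.
R4 ← R4 − 19/9·R2.
R3 ← R3 / (-31/30).
R1 ← R1 − 27/10·R3.
R2 ← R2 − 39/20·R3.
R4 ← R4 + 153/20·R3.
R5 ← R5 + 24/5·R3.
R4 ← R4 / (9059/744).
R1 ← R1 + 511/124·R4.
R2 ← R2 + 559/248·R4.
R3 ← R3 − 175/62·R4.
R5 ← R5 − 389/31·R4.
R5 ← R5 / (-11810/9059).
R1 ← R1 − 17305/18118·R5.
R2 ← R2 − 13197/18118·R5.
R3 ← R3 − 11105/18118·R5.
R4 ← R4 + 2226/9059·R5.
Reading off the reduced rows gives p = 3/2, q = -7/3, r = -2, s = -2/3, t = 1/2.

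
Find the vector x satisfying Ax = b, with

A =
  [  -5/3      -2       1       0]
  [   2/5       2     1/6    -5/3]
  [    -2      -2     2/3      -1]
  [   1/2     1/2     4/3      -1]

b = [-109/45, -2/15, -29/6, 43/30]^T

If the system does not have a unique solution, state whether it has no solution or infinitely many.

x_1 = 4/3, x_2 = 4/5, x_3 = 7/5, x_4 = 3/2

Row-reduce the augmented matrix:
R1 ← R1 / (-5/3).
R2 ← R2 − 2/5·R1.
R3 ← R3 + 2·R1.
R4 ← R4 − 1/2·R1.
R2 ← R2 / (38/25).
R1 ← R1 − 6/5·R2.
R3 ← R3 − 2/5·R2.
R4 ← R4 + 1/10·R2.
R3 ← R3 / (-73/114).
R1 ← R1 + 35/38·R3.
R2 ← R2 − 61/228·R3.
R4 ← R4 − 757/456·R3.
R4 ← R4 / (-749/292).
R1 ← R1 − 155/73·R4.
R2 ← R2 + 583/438·R4.
R3 ← R3 − 64/73·R4.
Reading off the reduced rows gives x_1 = 4/3, x_2 = 4/5, x_3 = 7/5, x_4 = 3/2.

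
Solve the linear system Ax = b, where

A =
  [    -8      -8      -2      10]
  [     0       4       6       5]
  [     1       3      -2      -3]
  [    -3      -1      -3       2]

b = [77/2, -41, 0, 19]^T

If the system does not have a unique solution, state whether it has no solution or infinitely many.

no solution

Row-reduce:
R1 ← R1 / (-8).
R3 ← R3 − 1·R1.
R4 ← R4 + 3·R1.
R2 ← R2 / (4).
R1 ← R1 − 1·R2.
R3 ← R3 − 2·R2.
R4 ← R4 − 2·R2.
R3 ← R3 / (-21/4).
R1 ← R1 + 5/4·R3.
R2 ← R2 − 3/2·R3.
R4 ← R4 + 21/4·R3.
Row 4 reduces to 0 = -1/4, a contradiction. The system is inconsistent.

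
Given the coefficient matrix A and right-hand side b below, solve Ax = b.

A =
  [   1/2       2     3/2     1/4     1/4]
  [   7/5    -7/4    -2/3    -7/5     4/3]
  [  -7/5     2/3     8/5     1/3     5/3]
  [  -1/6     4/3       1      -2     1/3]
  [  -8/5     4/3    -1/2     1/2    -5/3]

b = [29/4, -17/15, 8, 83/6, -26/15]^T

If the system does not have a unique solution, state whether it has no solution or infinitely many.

Row-reduce the augmented matrix:
R1 ← R1 / (1/2).
R2 ← R2 − 7/5·R1.
R3 ← R3 + 7/5·R1.
R4 ← R4 + 1/6·R1.
R5 ← R5 + 8/5·R1.
R2 ← R2 / (-147/20).
R1 ← R1 − 4·R2.
R3 ← R3 − 94/15·R2.
R4 ← R4 − 2·R2.
R5 ← R5 − 116/15·R2.
R3 ← R3 / (10919/6615).
R1 ← R1 − 155/441·R3.
R2 ← R2 − 292/441·R3.
R4 ← R4 − 155/882·R3.
R5 ← R5 + 2171/2646·R3.
R4 ← R4 / (-78862/32757).
R1 ← R1 + 5259/10919·R4.
R2 ← R2 − 6436/10919·R4.
R3 ← R3 + 10017/21838·R4.
R5 ← R5 + 842429/655140·R4.
R5 ← R5 / (740309/675960).
R1 ← R1 − 13393/78862·R5.
R2 ← R2 + 46674/39431·R5.
R3 ← R3 − 38477/22532·R5.
R4 ← R4 + 9157/78862·R5.
Reading off the reduced rows gives x_1 = -1, x_2 = 0, x_3 = 6, x_4 = -4, x_5 = -1.

x_1 = -1, x_2 = 0, x_3 = 6, x_4 = -4, x_5 = -1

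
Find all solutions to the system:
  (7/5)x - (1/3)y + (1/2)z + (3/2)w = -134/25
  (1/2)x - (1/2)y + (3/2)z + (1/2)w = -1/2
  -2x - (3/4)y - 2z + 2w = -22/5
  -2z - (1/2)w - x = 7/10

x = -7/5, y = 0, z = 1, w = -13/5

Row-reduce the augmented matrix:
R1 ← R1 / (7/5).
R2 ← R2 − 1/2·R1.
R3 ← R3 + 2·R1.
R4 ← R4 + 1·R1.
R2 ← R2 / (-8/21).
R1 ← R1 + 5/21·R2.
R3 ← R3 + 103/84·R2.
R4 ← R4 + 5/21·R2.
R3 ← R3 / (-709/128).
R1 ← R1 + 15/32·R3.
R2 ← R2 + 111/32·R3.
R4 ← R4 + 79/32·R3.
R4 ← R4 / (-1849/1418).
R1 ← R1 − 520/709·R4.
R2 ← R2 + 1824/709·R4.
R3 ← R3 + 545/709·R4.
Reading off the reduced rows gives x = -7/5, y = 0, z = 1, w = -13/5.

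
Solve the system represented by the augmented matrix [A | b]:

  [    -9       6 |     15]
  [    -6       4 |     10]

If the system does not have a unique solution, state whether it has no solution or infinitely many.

infinitely many solutions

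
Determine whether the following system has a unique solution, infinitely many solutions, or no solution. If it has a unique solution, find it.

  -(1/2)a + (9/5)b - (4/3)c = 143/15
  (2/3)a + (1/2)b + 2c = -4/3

infinitely many solutions

Row-reduce:
R1 ← R1 / (-1/2).
R2 ← R2 − 2/3·R1.
R2 ← R2 / (29/10).
R1 ← R1 + 18/5·R2.
Rank is 2 with 3 unknowns, leaving c free.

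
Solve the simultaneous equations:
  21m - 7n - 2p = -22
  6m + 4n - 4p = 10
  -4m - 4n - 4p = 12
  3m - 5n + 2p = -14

m = -1, n = 1, p = -3

Row-reduce the augmented matrix:
R1 ← R1 / (21).
R2 ← R2 − 6·R1.
R3 ← R3 + 4·R1.
R4 ← R4 − 3·R1.
R2 ← R2 / (6).
R1 ← R1 + 1/3·R2.
R3 ← R3 + 16/3·R2.
R4 ← R4 + 4·R2.
R3 ← R3 / (-52/7).
R1 ← R1 + 2/7·R3.
R2 ← R2 + 4/7·R3.
R4 reduces to 0 = 0, so the extra equation is consistent.
Reading off the reduced rows gives m = -1, n = 1, p = -3.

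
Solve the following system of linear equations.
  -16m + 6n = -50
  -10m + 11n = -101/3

m = 3, n = -1/3

Row-reduce the augmented matrix:
R1 ← R1 / (-16).
R2 ← R2 + 10·R1.
R2 ← R2 / (29/4).
R1 ← R1 + 3/8·R2.
Reading off the reduced rows gives m = 3, n = -1/3.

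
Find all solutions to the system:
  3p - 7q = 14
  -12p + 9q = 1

p = -7/3, q = -3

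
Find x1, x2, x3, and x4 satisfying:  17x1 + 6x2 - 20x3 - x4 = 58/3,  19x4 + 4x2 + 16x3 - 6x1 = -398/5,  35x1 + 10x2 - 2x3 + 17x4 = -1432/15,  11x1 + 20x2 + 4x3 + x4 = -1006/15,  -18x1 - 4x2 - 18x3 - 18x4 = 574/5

Row-reduce the augmented matrix:
R1 ← R1 / (17).
R2 ← R2 + 6·R1.
R3 ← R3 − 35·R1.
R4 ← R4 − 11·R1.
R5 ← R5 + 18·R1.
R2 ← R2 / (104/17).
R1 ← R1 − 6/17·R2.
R3 ← R3 + 40/17·R2.
R4 ← R4 − 274/17·R2.
R5 ← R5 − 40/17·R2.
R3 ← R3 / (554/13).
R1 ← R1 + 22/13·R3.
R2 ← R2 − 19/13·R3.
R4 ← R4 + 86/13·R3.
R5 ← R5 + 554/13·R3.
R4 ← R4 / (-48097/1108).
R1 ← R1 + 103/1108·R4.
R2 ← R2 − 4761/2216·R4.
R3 ← R3 − 341/554·R4.
R5 reduces to 0 = 0, so the extra equation is consistent.
Reading off the reduced rows gives x1 = -4/3, x2 = -2, x3 = -13/5, x4 = -2.

x1 = -4/3, x2 = -2, x3 = -13/5, x4 = -2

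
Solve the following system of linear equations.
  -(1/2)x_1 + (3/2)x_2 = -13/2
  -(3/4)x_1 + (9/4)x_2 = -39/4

infinitely many solutions

Row-reduce:
R1 ← R1 / (-1/2).
R2 ← R2 + 3/4·R1.
Rank is 1 with 2 unknowns, leaving x_2 free.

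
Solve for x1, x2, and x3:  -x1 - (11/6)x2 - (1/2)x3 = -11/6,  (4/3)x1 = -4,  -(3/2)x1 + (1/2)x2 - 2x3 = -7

Row-reduce the augmented matrix:
R1 ← R1 / (-1).
R2 ← R2 − 4/3·R1.
R3 ← R3 + 3/2·R1.
R2 ← R2 / (-22/9).
R1 ← R1 − 11/6·R2.
R3 ← R3 − 13/4·R2.
R3 ← R3 / (-47/22).
R2 ← R2 − 3/11·R3.
Reading off the reduced rows gives x1 = -3, x2 = 1, x3 = 6.

x1 = -3, x2 = 1, x3 = 6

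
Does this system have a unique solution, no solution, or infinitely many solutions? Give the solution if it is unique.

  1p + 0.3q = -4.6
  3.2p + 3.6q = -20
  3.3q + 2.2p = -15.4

p = -4, q = -2

Row-reduce the augmented matrix:
R2 ← R2 − 16/5·R1.
R3 ← R3 − 11/5·R1.
R2 ← R2 / (66/25).
R1 ← R1 − 3/10·R2.
R3 ← R3 − 66/25·R2.
R3 reduces to 0 = 0, so the extra equation is consistent.
Reading off the reduced rows gives p = -4, q = -2.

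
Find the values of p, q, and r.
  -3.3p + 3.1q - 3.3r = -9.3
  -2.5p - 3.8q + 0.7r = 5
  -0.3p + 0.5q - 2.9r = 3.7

Row-reduce the augmented matrix:
R1 ← R1 / (-33/10).
R2 ← R2 + 5/2·R1.
R3 ← R3 + 3/10·R1.
R2 ← R2 / (-2029/330).
R1 ← R1 + 31/33·R2.
R3 ← R3 − 12/55·R2.
R3 ← R3 / (-5045/2029).
R1 ← R1 − 1037/2029·R3.
R2 ← R2 + 1056/2029·R3.
Reading off the reduced rows gives p = 2, q = -3, r = -2.

p = 2, q = -3, r = -2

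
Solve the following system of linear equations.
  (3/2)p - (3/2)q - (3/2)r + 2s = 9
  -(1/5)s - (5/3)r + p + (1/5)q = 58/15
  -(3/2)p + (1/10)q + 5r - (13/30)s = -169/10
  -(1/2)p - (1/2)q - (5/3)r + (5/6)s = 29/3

Row-reduce:
R1 ← R1 / (3/2).
R2 ← R2 − 1·R1.
R3 ← R3 + 3/2·R1.
R4 ← R4 + 1/2·R1.
R2 ← R2 / (6/5).
R1 ← R1 + 1·R2.
R3 ← R3 + 7/5·R2.
R4 ← R4 + 1·R2.
R3 ← R3 / (49/18).
R1 ← R1 + 14/9·R3.
R2 ← R2 + 5/9·R3.
R4 ← R4 + 49/18·R3.
Row 4 reduces to 0 = 1/2, a contradiction. The system is inconsistent.

no solution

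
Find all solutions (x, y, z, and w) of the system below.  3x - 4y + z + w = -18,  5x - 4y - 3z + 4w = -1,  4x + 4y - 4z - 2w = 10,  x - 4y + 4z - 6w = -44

Row-reduce the augmented matrix:
R1 ← R1 / (3).
R2 ← R2 − 5·R1.
R3 ← R3 − 4·R1.
R4 ← R4 − 1·R1.
R2 ← R2 / (8/3).
R1 ← R1 + 4/3·R2.
R3 ← R3 − 28/3·R2.
R4 ← R4 + 8/3·R2.
R3 ← R3 / (11).
R1 ← R1 + 2·R3.
R2 ← R2 + 7/4·R3.
R4 ← R4 + 1·R3.
R4 ← R4 / (-111/22).
R1 ← R1 + 13/22·R4.
R2 ← R2 + 21/22·R4.
R3 ← R3 + 23/22·R4.
Reading off the reduced rows gives x = -2, y = 3, z = -3, w = 3.

x = -2, y = 3, z = -3, w = 3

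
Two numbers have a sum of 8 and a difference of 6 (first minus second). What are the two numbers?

Let x = first number, y = second number.
  x + y = 8
  x - y = 6
Row-reduce the augmented matrix:
R2 ← R2 − 1·R1.
R2 ← R2 / (-2).
R1 ← R1 − 1·R2.
Reading off the reduced rows gives x = 7, y = 1.

first number: 7, second number: 1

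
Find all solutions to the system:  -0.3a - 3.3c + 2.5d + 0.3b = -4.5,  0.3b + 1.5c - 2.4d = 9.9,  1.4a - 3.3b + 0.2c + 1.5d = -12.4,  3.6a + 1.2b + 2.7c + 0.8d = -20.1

Row-reduce the augmented matrix:
R1 ← R1 / (-3/10).
R3 ← R3 − 7/5·R1.
R4 ← R4 − 18/5·R1.
R2 ← R2 / (3/10).
R1 ← R1 + 1·R2.
R3 ← R3 + 19/10·R2.
R4 ← R4 − 24/5·R2.
R3 ← R3 / (-57/10).
R1 ← R1 − 16·R3.
R2 ← R2 − 5·R3.
R4 ← R4 + 609/10·R3.
R4 ← R4 / (51827/570).
R1 ← R1 + 3769/171·R4.
R2 ← R2 + 1673/171·R4.
R3 ← R3 − 61/171·R4.
Reading off the reduced rows gives a = -2, b = 0, c = -3, d = -6.

a = -2, b = 0, c = -3, d = -6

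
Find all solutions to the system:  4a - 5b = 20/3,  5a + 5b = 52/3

Row-reduce the augmented matrix:
R1 ← R1 / (4).
R2 ← R2 − 5·R1.
R2 ← R2 / (45/4).
R1 ← R1 + 5/4·R2.
Reading off the reduced rows gives a = 8/3, b = 4/5.

a = 8/3, b = 4/5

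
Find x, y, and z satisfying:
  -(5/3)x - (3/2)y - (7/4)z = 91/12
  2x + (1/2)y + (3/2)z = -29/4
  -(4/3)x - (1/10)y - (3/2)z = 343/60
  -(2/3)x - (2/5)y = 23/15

Row-reduce the augmented matrix:
R1 ← R1 / (-5/3).
R2 ← R2 − 2·R1.
R3 ← R3 + 4/3·R1.
R4 ← R4 + 2/3·R1.
R2 ← R2 / (-13/10).
R1 ← R1 − 9/10·R2.
R3 ← R3 − 11/10·R2.
R4 ← R4 − 1/5·R2.
R3 ← R3 / (-79/130).
R1 ← R1 − 33/52·R3.
R2 ← R2 − 6/13·R3.
R4 ← R4 − 79/130·R3.
R4 reduces to 0 = 0, so the extra equation is consistent.
Reading off the reduced rows gives x = -2, y = -1/2, z = -2.

x = -2, y = -1/2, z = -2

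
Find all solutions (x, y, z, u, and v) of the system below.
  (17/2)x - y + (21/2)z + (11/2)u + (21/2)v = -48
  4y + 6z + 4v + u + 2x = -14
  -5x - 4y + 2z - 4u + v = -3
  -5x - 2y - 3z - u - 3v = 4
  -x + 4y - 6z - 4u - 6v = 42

Row-reduce:
R1 ← R1 / (17/2).
R2 ← R2 − 2·R1.
R3 ← R3 + 5·R1.
R4 ← R4 + 5·R1.
R5 ← R5 + 1·R1.
R2 ← R2 / (72/17).
R1 ← R1 + 2/17·R2.
R3 ← R3 + 78/17·R2.
R4 ← R4 + 44/17·R2.
R5 ← R5 − 66/17·R2.
R3 ← R3 / (12).
R1 ← R1 − 4/3·R3.
R2 ← R2 − 5/6·R3.
R4 ← R4 − 16/3·R3.
R5 ← R5 + 8·R3.
R4 ← R4 / (137/54).
R1 ← R1 − 41/54·R4.
R2 ← R2 − 5/864·R4.
R3 ← R3 + 13/144·R4.
R5 ← R5 + 137/36·R4.
Rank is 4 with 5 unknowns, leaving v free.

infinitely many solutions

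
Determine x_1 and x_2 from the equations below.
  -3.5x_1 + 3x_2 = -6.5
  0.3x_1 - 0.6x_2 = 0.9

x_1 = 1, x_2 = -1

Row-reduce the augmented matrix:
R1 ← R1 / (-7/2).
R2 ← R2 − 3/10·R1.
R2 ← R2 / (-12/35).
R1 ← R1 + 6/7·R2.
Reading off the reduced rows gives x_1 = 1, x_2 = -1.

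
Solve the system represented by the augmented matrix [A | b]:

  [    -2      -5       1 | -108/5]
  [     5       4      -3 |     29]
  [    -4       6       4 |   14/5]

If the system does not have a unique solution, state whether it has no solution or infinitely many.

x_1 = 14/5, x_2 = 3, x_3 = -1

Row-reduce the augmented matrix:
R1 ← R1 / (-2).
R2 ← R2 − 5·R1.
R3 ← R3 + 4·R1.
R2 ← R2 / (-17/2).
R1 ← R1 − 5/2·R2.
R3 ← R3 − 16·R2.
R3 ← R3 / (18/17).
R1 ← R1 + 11/17·R3.
R2 ← R2 − 1/17·R3.
Reading off the reduced rows gives x_1 = 14/5, x_2 = 3, x_3 = -1.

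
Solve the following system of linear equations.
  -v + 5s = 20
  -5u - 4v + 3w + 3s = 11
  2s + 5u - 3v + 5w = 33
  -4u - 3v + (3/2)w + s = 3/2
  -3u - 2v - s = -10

Row-reduce:
Swap R1 and R2.
R1 ← R1 / (-5).
R3 ← R3 − 5·R1.
R4 ← R4 + 4·R1.
R5 ← R5 + 3·R1.
R2 ← R2 / (-1).
R1 ← R1 − 4/5·R2.
R3 ← R3 + 7·R2.
R4 ← R4 − 1/5·R2.
R5 ← R5 − 2/5·R2.
R3 ← R3 / (8).
R1 ← R1 + 3/5·R3.
R4 ← R4 + 9/10·R3.
R5 ← R5 + 9/5·R3.
R4 ← R4 / (-151/40).
R1 ← R1 − 23/20·R4.
R2 ← R2 + 5·R4.
R3 ← R3 + 15/4·R4.
R5 ← R5 + 151/20·R4.
Row 5 reduces to 0 = -2, a contradiction. The system is inconsistent.

no solution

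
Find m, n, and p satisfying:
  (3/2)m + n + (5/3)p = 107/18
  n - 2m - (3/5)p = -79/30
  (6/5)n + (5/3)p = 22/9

m = 8/3, n = 5/2, p = -1/3

Row-reduce the augmented matrix:
R1 ← R1 / (3/2).
R2 ← R2 + 2·R1.
R2 ← R2 / (7/3).
R1 ← R1 − 2/3·R2.
R3 ← R3 − 6/5·R2.
R3 ← R3 / (437/525).
R1 ← R1 − 68/105·R3.
R2 ← R2 − 73/105·R3.
Reading off the reduced rows gives m = 8/3, n = 5/2, p = -1/3.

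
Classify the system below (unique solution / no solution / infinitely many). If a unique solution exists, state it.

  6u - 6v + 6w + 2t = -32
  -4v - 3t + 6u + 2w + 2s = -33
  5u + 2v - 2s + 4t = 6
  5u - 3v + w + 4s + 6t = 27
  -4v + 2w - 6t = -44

u = -2, v = 2, w = -3, s = 4, t = 5

Row-reduce the augmented matrix:
R1 ← R1 / (6).
R2 ← R2 − 6·R1.
R3 ← R3 − 5·R1.
R4 ← R4 − 5·R1.
R2 ← R2 / (2).
R1 ← R1 + 1·R2.
R3 ← R3 − 7·R2.
R4 ← R4 − 2·R2.
R5 ← R5 + 4·R2.
R3 ← R3 / (9).
R1 ← R1 + 1·R3.
R2 ← R2 + 2·R3.
R5 ← R5 + 6·R3.
R4 ← R4 / (2).
R2 ← R2 + 1·R4.
R3 ← R3 + 1·R4.
R5 ← R5 + 2·R4.
R5 ← R5 / (59/9).
R1 ← R1 − 1/27·R5.
R2 ← R2 − 355/54·R5.
R3 ← R3 − 371/54·R5.
R4 ← R4 − 14/3·R5.
Reading off the reduced rows gives u = -2, v = 2, w = -3, s = 4, t = 5.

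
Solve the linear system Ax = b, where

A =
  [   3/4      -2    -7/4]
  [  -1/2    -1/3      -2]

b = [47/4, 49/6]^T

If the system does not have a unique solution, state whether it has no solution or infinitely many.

Row-reduce:
R1 ← R1 / (3/4).
R2 ← R2 + 1/2·R1.
R2 ← R2 / (-5/3).
R1 ← R1 + 8/3·R2.
Rank is 2 with 3 unknowns, leaving x_3 free.

infinitely many solutions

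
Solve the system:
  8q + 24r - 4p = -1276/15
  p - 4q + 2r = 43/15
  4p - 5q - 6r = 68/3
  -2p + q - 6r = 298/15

p = -7/3, q = -14/5, r = -3

Row-reduce the augmented matrix:
R1 ← R1 / (-4).
R2 ← R2 − 1·R1.
R3 ← R3 − 4·R1.
R4 ← R4 + 2·R1.
R2 ← R2 / (-2).
R1 ← R1 + 2·R2.
R3 ← R3 − 3·R2.
R4 ← R4 + 3·R2.
R3 ← R3 / (30).
R1 ← R1 + 14·R3.
R2 ← R2 + 4·R3.
R4 ← R4 + 30·R3.
R4 reduces to 0 = 0, so the extra equation is consistent.
Reading off the reduced rows gives p = -7/3, q = -14/5, r = -3.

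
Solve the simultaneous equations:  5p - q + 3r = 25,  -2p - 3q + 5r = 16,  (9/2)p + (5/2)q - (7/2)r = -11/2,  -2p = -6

no solution

Row-reduce:
R1 ← R1 / (5).
R2 ← R2 + 2·R1.
R3 ← R3 − 9/2·R1.
R4 ← R4 + 2·R1.
R2 ← R2 / (-17/5).
R1 ← R1 + 1/5·R2.
R3 ← R3 − 17/5·R2.
R4 ← R4 + 2/5·R2.
Swap R3 and R4.
R3 ← R3 / (8/17).
R1 ← R1 − 4/17·R3.
R2 ← R2 + 31/17·R3.
Row 4 reduces to 0 = -2, a contradiction. The system is inconsistent.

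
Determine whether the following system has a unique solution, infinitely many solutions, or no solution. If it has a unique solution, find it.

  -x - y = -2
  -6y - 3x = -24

Row-reduce the augmented matrix:
R1 ← R1 / (-1).
R2 ← R2 + 3·R1.
R2 ← R2 / (-3).
R1 ← R1 − 1·R2.
Reading off the reduced rows gives x = -4, y = 6.

x = -4, y = 6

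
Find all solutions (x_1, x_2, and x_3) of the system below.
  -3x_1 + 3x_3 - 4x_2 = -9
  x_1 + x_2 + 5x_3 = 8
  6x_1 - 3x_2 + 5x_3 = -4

Row-reduce the augmented matrix:
R1 ← R1 / (-3).
R2 ← R2 − 1·R1.
R3 ← R3 − 6·R1.
R2 ← R2 / (-1/3).
R1 ← R1 − 4/3·R2.
R3 ← R3 + 11·R2.
R3 ← R3 / (-187).
R1 ← R1 − 23·R3.
R2 ← R2 + 18·R3.
Reading off the reduced rows gives x_1 = 0, x_2 = 3, x_3 = 1.

x_1 = 0, x_2 = 3, x_3 = 1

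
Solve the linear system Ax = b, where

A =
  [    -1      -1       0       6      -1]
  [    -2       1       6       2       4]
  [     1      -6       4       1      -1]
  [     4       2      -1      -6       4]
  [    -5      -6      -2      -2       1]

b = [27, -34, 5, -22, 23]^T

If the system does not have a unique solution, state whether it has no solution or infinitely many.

x_1 = 1, x_2 = -4, x_3 = -6, x_4 = 4, x_5 = 0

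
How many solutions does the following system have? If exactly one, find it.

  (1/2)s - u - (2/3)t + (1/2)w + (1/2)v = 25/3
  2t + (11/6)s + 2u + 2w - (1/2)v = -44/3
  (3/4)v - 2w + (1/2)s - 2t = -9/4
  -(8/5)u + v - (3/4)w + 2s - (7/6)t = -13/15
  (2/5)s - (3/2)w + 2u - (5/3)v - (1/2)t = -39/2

u = -3, v = 3, w = 6, s = -5, t = -5

Row-reduce the augmented matrix:
R1 ← R1 / (-1).
R2 ← R2 − 2·R1.
R4 ← R4 + 8/5·R1.
R5 ← R5 − 2·R1.
R2 ← R2 / (1/2).
R1 ← R1 + 1/2·R2.
R3 ← R3 − 3/4·R2.
R4 ← R4 − 1/5·R2.
R5 ← R5 + 2/3·R2.
R3 ← R3 / (-13/2).
R1 ← R1 − 5/2·R3.
R2 ← R2 − 6·R3.
R4 ← R4 + 11/4·R3.
R5 ← R5 − 7/2·R3.
R4 ← R4 / (2579/1560).
R1 ← R1 − 139/156·R4.
R2 ← R2 − 86/39·R4.
R3 ← R3 − 15/26·R4.
R5 ← R5 − 7391/2340·R4.
R5 ← R5 / (-331471/77370).
R1 ← R1 + 2375/7737·R5.
R2 ← R2 + 6808/2579·R5.
R3 ← R3 − 378/2579·R5.
R4 ← R4 − 1408/2579·R5.
Reading off the reduced rows gives u = -3, v = 3, w = 6, s = -5, t = -5.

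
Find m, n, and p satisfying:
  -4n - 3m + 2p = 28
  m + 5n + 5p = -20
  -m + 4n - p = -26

m = 0, n = -6, p = 2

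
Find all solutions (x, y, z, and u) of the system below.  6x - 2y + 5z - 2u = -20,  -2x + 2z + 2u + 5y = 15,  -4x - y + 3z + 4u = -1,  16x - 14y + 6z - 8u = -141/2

no solution

Row-reduce:
R1 ← R1 / (6).
R2 ← R2 + 2·R1.
R3 ← R3 + 4·R1.
R4 ← R4 − 16·R1.
R2 ← R2 / (13/3).
R1 ← R1 + 1/3·R2.
R3 ← R3 + 7/3·R2.
R4 ← R4 + 26/3·R2.
R3 ← R3 / (108/13).
R1 ← R1 − 29/26·R3.
R2 ← R2 − 11/13·R3.
Row 4 reduces to 0 = -1/2, a contradiction. The system is inconsistent.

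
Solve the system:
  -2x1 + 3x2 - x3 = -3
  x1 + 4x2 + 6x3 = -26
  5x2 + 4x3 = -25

Row-reduce the augmented matrix:
R1 ← R1 / (-2).
R2 ← R2 − 1·R1.
R2 ← R2 / (11/2).
R1 ← R1 + 3/2·R2.
R3 ← R3 − 5·R2.
R3 ← R3 / (-1).
R1 ← R1 − 2·R3.
R2 ← R2 − 1·R3.
Reading off the reduced rows gives x1 = -6, x2 = -5, x3 = 0.

x1 = -6, x2 = -5, x3 = 0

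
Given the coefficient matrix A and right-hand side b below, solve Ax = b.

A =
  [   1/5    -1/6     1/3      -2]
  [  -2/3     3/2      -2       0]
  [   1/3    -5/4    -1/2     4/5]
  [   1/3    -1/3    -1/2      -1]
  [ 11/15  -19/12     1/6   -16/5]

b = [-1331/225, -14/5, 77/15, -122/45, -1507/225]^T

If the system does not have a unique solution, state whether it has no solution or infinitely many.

x_1 = -9/5, x_2 = -8/3, x_3 = 0, x_4 = 3

Row-reduce the augmented matrix:
R1 ← R1 / (1/5).
R2 ← R2 + 2/3·R1.
R3 ← R3 − 1/3·R1.
R4 ← R4 − 1/3·R1.
R5 ← R5 − 11/15·R1.
R2 ← R2 / (17/18).
R1 ← R1 + 5/6·R2.
R3 ← R3 + 35/36·R2.
R4 ← R4 + 1/18·R2.
R5 ← R5 + 35/36·R2.
R3 ← R3 / (-67/34).
R1 ← R1 − 15/17·R3.
R2 ← R2 + 16/17·R3.
R4 ← R4 + 113/102·R3.
R5 ← R5 + 67/34·R3.
R4 ← R4 / (3493/1005).
R1 ← R1 + 1146/67·R4.
R2 ← R2 + 1928/335·R4.
R3 ← R3 − 464/335·R4.
R5 reduces to 0 = 0, so the extra equation is consistent.
Reading off the reduced rows gives x_1 = -9/5, x_2 = -8/3, x_3 = 0, x_4 = 3.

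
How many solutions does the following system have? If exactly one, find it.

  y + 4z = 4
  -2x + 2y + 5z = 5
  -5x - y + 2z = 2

Row-reduce the augmented matrix:
Swap R1 and R2.
R1 ← R1 / (-2).
R3 ← R3 + 5·R1.
R1 ← R1 + 1·R2.
R3 ← R3 + 6·R2.
R3 ← R3 / (27/2).
R1 ← R1 − 3/2·R3.
R2 ← R2 − 4·R3.
Reading off the reduced rows gives x = 0, y = 0, z = 1.

x = 0, y = 0, z = 1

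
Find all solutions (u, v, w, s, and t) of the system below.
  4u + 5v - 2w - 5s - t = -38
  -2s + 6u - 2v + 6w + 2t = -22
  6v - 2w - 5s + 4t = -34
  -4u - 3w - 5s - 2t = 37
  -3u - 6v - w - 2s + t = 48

u = -6, v = -5, w = 1, s = -2, t = -3

Row-reduce the augmented matrix:
R1 ← R1 / (4).
R2 ← R2 − 6·R1.
R4 ← R4 + 4·R1.
R5 ← R5 + 3·R1.
R2 ← R2 / (-19/2).
R1 ← R1 − 5/4·R2.
R3 ← R3 − 6·R2.
R4 ← R4 − 5·R2.
R5 ← R5 + 9/4·R2.
R3 ← R3 / (70/19).
R1 ← R1 − 13/19·R3.
R2 ← R2 + 18/19·R3.
R4 ← R4 + 5/19·R3.
R5 ← R5 + 88/19·R3.
R4 ← R4 / (-101/14).
R1 ← R1 + 17/70·R4.
R2 ← R2 + 34/35·R4.
R3 ← R3 + 29/70·R4.
R5 ← R5 + 314/35·R4.
R5 ← R5 / (4099/505).
R1 ← R1 + 464/505·R5.
R2 ← R2 − 669/505·R5.
R3 ← R3 − 872/505·R5.
R4 ← R4 − 10/101·R5.
Reading off the reduced rows gives u = -6, v = -5, w = 1, s = -2, t = -3.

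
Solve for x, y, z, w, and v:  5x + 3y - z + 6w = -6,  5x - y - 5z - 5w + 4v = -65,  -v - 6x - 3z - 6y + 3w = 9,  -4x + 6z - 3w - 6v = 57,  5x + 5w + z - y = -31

x = -6, y = 6, z = 0, w = 1, v = -6

Row-reduce the augmented matrix:
R1 ← R1 / (5).
R2 ← R2 − 5·R1.
R3 ← R3 + 6·R1.
R4 ← R4 + 4·R1.
R5 ← R5 − 5·R1.
R2 ← R2 / (-4).
R1 ← R1 − 3/5·R2.
R3 ← R3 + 12/5·R2.
R4 ← R4 − 12/5·R2.
R5 ← R5 + 4·R2.
R3 ← R3 / (-9/5).
R1 ← R1 + 4/5·R3.
R2 ← R2 − 1·R3.
R4 ← R4 − 14/5·R3.
R5 ← R5 − 6·R3.
R4 ← R4 / (64/3).
R1 ← R1 + 95/12·R4.
R2 ← R2 − 145/12·R4.
R3 ← R3 + 28/3·R4.
R5 ← R5 − 66·R4.
R5 ← R5 / (73/6).
R1 ← R1 + 19/16·R5.
R2 ← R2 − 103/48·R5.
R3 ← R3 + 2·R5.
R4 ← R4 + 5/12·R5.
Reading off the reduced rows gives x = -6, y = 6, z = 0, w = 1, v = -6.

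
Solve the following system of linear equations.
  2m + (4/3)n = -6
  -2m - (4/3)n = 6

infinitely many solutions

Row-reduce:
R1 ← R1 / (2).
R2 ← R2 + 2·R1.
Rank is 1 with 2 unknowns, leaving n free.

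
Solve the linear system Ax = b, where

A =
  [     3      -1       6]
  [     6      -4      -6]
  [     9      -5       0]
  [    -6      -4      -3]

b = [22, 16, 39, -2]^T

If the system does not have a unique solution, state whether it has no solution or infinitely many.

no solution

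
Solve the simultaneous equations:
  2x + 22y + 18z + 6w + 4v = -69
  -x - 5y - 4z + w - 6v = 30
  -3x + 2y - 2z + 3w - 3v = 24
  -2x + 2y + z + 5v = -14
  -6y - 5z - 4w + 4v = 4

no solution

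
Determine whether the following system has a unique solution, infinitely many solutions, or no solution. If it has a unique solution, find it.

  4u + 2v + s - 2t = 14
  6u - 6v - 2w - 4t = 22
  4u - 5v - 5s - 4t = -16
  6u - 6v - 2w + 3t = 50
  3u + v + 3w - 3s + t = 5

Row-reduce the augmented matrix:
R1 ← R1 / (4).
R2 ← R2 − 6·R1.
R3 ← R3 − 4·R1.
R4 ← R4 − 6·R1.
R5 ← R5 − 3·R1.
R2 ← R2 / (-9).
R1 ← R1 − 1/2·R2.
R3 ← R3 + 7·R2.
R4 ← R4 + 9·R2.
R5 ← R5 + 1/2·R2.
R3 ← R3 / (14/9).
R1 ← R1 + 1/9·R3.
R2 ← R2 − 2/9·R3.
R5 ← R5 − 28/9·R3.
Swap R4 and R5.
R4 ← R4 / (6).
R1 ← R1 + 5/28·R4.
R2 ← R2 − 6/7·R4.
R3 ← R3 + 87/28·R4.
R5 ← R5 / (7).
R1 ← R1 + 83/168·R5.
R2 ← R2 + 3/7·R5.
R3 ← R3 − 101/56·R5.
R4 ← R4 − 5/6·R5.
Reading off the reduced rows gives u = 5, v = -2, w = 2, s = 6, t = 4.

u = 5, v = -2, w = 2, s = 6, t = 4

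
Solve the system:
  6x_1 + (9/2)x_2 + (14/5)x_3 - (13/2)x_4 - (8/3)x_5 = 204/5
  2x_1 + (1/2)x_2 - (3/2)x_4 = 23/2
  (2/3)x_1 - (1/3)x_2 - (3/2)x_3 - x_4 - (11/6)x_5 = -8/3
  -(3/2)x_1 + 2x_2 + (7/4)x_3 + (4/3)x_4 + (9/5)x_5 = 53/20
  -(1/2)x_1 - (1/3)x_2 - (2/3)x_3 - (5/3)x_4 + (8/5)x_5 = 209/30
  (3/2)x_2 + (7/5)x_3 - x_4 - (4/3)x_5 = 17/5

no solution

Row-reduce:
R1 ← R1 / (6).
R2 ← R2 − 2·R1.
R3 ← R3 − 2/3·R1.
R4 ← R4 + 3/2·R1.
R5 ← R5 + 1/2·R1.
R2 ← R2 / (-1).
R1 ← R1 − 3/4·R2.
R3 ← R3 + 5/6·R2.
R4 ← R4 − 25/8·R2.
R5 ← R5 − 1/24·R2.
R6 ← R6 − 3/2·R2.
R3 ← R3 / (-31/30).
R1 ← R1 + 7/30·R3.
R2 ← R2 − 14/15·R3.
R4 ← R4 + 7/15·R3.
R5 ← R5 + 17/36·R3.
R4 ← R4 / (1613/744).
R1 ← R1 + 49/124·R4.
R2 ← R2 + 44/31·R4.
R3 ← R3 − 25/31·R4.
R5 ← R5 + 1339/744·R4.
R5 ← R5 / (380717/58068).
R1 ← R1 − 79211/48390·R5.
R2 ← R2 − 6962/24195·R5.
R3 ← R3 − 1775/4839·R5.
R4 ← R4 − 18376/8065·R5.
Row 6 reduces to 0 = 1/4, a contradiction. The system is inconsistent.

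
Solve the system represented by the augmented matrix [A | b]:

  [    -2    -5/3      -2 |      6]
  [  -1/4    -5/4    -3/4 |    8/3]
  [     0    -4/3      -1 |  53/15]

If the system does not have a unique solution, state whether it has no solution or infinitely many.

Row-reduce the augmented matrix:
R1 ← R1 / (-2).
R2 ← R2 + 1/4·R1.
R2 ← R2 / (-25/24).
R1 ← R1 − 5/6·R2.
R3 ← R3 + 4/3·R2.
R3 ← R3 / (-9/25).
R1 ← R1 − 3/5·R3.
R2 ← R2 − 12/25·R3.
Reading off the reduced rows gives x_1 = 1/3, x_2 = -2/5, x_3 = -3.

x_1 = 1/3, x_2 = -2/5, x_3 = -3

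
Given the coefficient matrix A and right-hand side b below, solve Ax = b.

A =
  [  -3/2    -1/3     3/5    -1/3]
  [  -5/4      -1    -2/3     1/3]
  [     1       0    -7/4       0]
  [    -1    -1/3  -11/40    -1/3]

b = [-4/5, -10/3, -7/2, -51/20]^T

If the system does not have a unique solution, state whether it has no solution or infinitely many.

Row-reduce:
R1 ← R1 / (-3/2).
R2 ← R2 + 5/4·R1.
R3 ← R3 − 1·R1.
R4 ← R4 + 1·R1.
R2 ← R2 / (-13/18).
R1 ← R1 − 2/9·R2.
R3 ← R3 + 2/9·R2.
R4 ← R4 + 1/9·R2.
R3 ← R3 / (-773/780).
R1 ← R1 + 148/195·R3.
R2 ← R2 − 21/13·R3.
R4 ← R4 + 773/1560·R3.
Rank is 3 with 4 unknowns, leaving x_4 free.

infinitely many solutions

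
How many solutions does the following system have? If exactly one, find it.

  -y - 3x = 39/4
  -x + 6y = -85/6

x = -7/3, y = -11/4

Row-reduce the augmented matrix:
R1 ← R1 / (-3).
R2 ← R2 + 1·R1.
R2 ← R2 / (19/3).
R1 ← R1 − 1/3·R2.
Reading off the reduced rows gives x = -7/3, y = -11/4.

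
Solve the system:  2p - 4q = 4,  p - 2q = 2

infinitely many solutions

Row-reduce:
R1 ← R1 / (2).
R2 ← R2 − 1·R1.
Rank is 1 with 2 unknowns, leaving q free.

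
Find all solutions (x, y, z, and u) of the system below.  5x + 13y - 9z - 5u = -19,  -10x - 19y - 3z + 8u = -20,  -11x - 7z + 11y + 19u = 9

infinitely many solutions

Row-reduce:
R1 ← R1 / (5).
R2 ← R2 + 10·R1.
R3 ← R3 + 11·R1.
R2 ← R2 / (7).
R1 ← R1 − 13/5·R2.
R3 ← R3 − 198/5·R2.
R3 ← R3 / (92).
R1 ← R1 − 6·R3.
R2 ← R2 + 3·R3.
Rank is 3 with 4 unknowns, leaving u free.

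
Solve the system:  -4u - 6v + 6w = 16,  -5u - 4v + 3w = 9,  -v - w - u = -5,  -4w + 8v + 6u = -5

Row-reduce:
R1 ← R1 / (-4).
R2 ← R2 + 5·R1.
R3 ← R3 + 1·R1.
R4 ← R4 − 6·R1.
R2 ← R2 / (7/2).
R1 ← R1 − 3/2·R2.
R3 ← R3 − 1/2·R2.
R4 ← R4 + 1·R2.
R3 ← R3 / (-13/7).
R1 ← R1 − 3/7·R3.
R2 ← R2 + 9/7·R3.
R4 ← R4 − 26/7·R3.
Row 4 reduces to 0 = 1, a contradiction. The system is inconsistent.

no solution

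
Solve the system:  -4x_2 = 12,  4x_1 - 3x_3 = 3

Row-reduce:
Swap R1 and R2.
R1 ← R1 / (4).
R2 ← R2 / (-4).
Rank is 2 with 3 unknowns, leaving x_3 free.

infinitely many solutions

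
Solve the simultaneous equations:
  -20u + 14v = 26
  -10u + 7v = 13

infinitely many solutions

Row-reduce:
R1 ← R1 / (-20).
R2 ← R2 + 10·R1.
Rank is 1 with 2 unknowns, leaving v free.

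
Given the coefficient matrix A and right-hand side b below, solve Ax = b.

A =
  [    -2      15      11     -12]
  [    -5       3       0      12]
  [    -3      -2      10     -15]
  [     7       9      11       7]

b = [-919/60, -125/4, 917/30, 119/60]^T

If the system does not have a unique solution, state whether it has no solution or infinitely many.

Row-reduce the augmented matrix:
R1 ← R1 / (-2).
R2 ← R2 + 5·R1.
R3 ← R3 + 3·R1.
R4 ← R4 − 7·R1.
R2 ← R2 / (-69/2).
R1 ← R1 + 15/2·R2.
R3 ← R3 + 49/2·R2.
R4 ← R4 − 123/2·R2.
R3 ← R3 / (899/69).
R1 ← R1 − 11/23·R3.
R2 ← R2 − 55/69·R3.
R4 ← R4 − 11/23·R3.
R4 ← R4 / (36728/899).
R1 ← R1 + 1929/899·R4.
R2 ← R2 − 381/899·R4.
R3 ← R3 + 1851/899·R4.
Reading off the reduced rows gives x_1 = 11/5, x_2 = -11/4, x_3 = 5/3, x_4 = -1.

x_1 = 11/5, x_2 = -11/4, x_3 = 5/3, x_4 = -1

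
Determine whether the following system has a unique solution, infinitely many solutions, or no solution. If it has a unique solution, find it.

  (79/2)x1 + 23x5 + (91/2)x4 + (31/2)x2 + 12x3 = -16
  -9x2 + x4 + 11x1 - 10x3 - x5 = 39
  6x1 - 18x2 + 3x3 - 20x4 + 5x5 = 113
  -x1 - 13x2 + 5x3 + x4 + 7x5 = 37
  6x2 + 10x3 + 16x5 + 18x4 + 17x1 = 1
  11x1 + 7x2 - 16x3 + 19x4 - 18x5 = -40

Row-reduce:
R1 ← R1 / (79/2).
R2 ← R2 − 11·R1.
R3 ← R3 − 6·R1.
R4 ← R4 + 1·R1.
R5 ← R5 − 17·R1.
R6 ← R6 − 11·R1.
R2 ← R2 / (-1052/79).
R1 ← R1 − 31/79·R2.
R3 ← R3 + 1608/79·R2.
R4 ← R4 + 996/79·R2.
R5 ← R5 + 53/79·R2.
R6 ← R6 − 212/79·R2.
R3 ← R3 / (5673/263).
R1 ← R1 + 47/526·R3.
R2 ← R2 − 527/526·R3.
R4 ← R4 − 4717/263·R3.
R5 ← R5 − 2897/526·R3.
R6 ← R6 + 5794/263·R3.
R4 ← R4 / (117686/5673).
R1 ← R1 − 8741/11346·R4.
R2 ← R2 − 475/366·R4.
R3 ← R3 + 2386/5673·R4.
R5 ← R5 − 15001/11346·R4.
R6 ← R6 + 30002/5673·R4.
R5 ← R5 / (347085/117686).
R1 ← R1 − 31925/117686·R5.
R2 ← R2 + 884/3097·R5.
R3 ← R3 − 39674/58843·R5.
R4 ← R4 − 22291/117686·R5.
R6 ← R6 + 694170/58843·R5.
Row 6 reduces to 0 = -4, a contradiction. The system is inconsistent.

no solution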